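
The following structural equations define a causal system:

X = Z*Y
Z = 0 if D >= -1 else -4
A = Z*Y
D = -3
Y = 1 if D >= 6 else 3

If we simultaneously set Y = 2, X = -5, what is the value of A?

The joint intervention fixes Y = 2, X = -5, removing each variable's own equation.
Z = 0 if D >= -1 else -4  [with D=-3]  = -4
A = Z*Y  [with Z=-4, Y=2]  = -8

-8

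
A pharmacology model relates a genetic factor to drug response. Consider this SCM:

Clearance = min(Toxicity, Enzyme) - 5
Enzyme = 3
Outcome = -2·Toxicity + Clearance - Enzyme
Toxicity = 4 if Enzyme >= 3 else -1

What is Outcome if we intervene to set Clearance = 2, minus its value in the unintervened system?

The intervention breaks the incoming arrows to Clearance: Clearance = min(Toxicity, Enzyme) - 5 no longer applies, and Clearance = 2.
Toxicity = 4 if Enzyme >= 3 else -1  [with Enzyme=3]  = 4
Outcome = -2·Toxicity + Clearance - Enzyme  [with Toxicity=4, Clearance=2, Enzyme=3]  = -9
Without intervention: Toxicity = 4 if Enzyme >= 3 else -1  [with Enzyme=3]  = 4; Clearance = min(Toxicity, Enzyme) - 5  [with Toxicity=4, Enzyme=3]  = -2; Outcome = -2·Toxicity + Clearance - Enzyme  [with Toxicity=4, Clearance=-2, Enzyme=3]  = -13.
Change = -9 − (-13) = 4.

4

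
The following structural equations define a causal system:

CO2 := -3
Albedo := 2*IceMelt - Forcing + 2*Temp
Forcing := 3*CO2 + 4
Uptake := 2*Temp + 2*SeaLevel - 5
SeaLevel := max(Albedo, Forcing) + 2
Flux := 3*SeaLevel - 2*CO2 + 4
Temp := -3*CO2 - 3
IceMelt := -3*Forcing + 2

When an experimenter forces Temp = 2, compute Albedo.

do(Temp=2) replaces the equation Temp := -3*CO2 - 3 with the constant Temp = 2.
Forcing = 3*CO2 + 4  [with CO2=-3]  = -5
IceMelt = -3*Forcing + 2  [with Forcing=-5]  = 17
Albedo = 2*IceMelt - Forcing + 2*Temp  [with IceMelt=17, Forcing=-5, Temp=2]  = 43

43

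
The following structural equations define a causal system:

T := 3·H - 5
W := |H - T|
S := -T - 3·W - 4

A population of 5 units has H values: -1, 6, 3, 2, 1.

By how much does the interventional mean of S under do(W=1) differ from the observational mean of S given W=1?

0.9

Every unit gets W=1 under the intervention. S values become 1, -20, -11, -8, -5; E[S|do(W=1)] = -8.6.
Observing W=1 restricts to units where W's equation naturally yields 1: H ∈ {3, 2}. In that subpopulation S = -11, -8, mean -9.5.
Difference = -8.6 − (-9.5) = 0.9.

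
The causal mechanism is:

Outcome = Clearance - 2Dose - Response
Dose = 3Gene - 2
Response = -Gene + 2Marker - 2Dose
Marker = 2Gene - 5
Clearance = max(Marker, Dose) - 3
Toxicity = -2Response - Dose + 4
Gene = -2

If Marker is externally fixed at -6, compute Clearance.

-9

The intervention breaks the incoming arrows to Marker: Marker = 2Gene - 5 no longer applies, and Marker = -6.
Dose = 3Gene - 2  [with Gene=-2]  = -8
Clearance = max(Marker, Dose) - 3  [with Marker=-6, Dose=-8]  = -9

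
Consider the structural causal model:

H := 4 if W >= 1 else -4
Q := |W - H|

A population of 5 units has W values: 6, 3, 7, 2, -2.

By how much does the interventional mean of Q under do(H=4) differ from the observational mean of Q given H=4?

0.8

The intervention sets H=4 in all 5 units regardless of W. Recomputing Q per unit gives 2, 1, 3, 2, 6; average 2.8.
Observing H=4 restricts to units where H's equation naturally yields 4: W ∈ {6, 3, 7, 2}. In that subpopulation Q = 2, 1, 3, 2, mean 2.
Difference = 2.8 − 2 = 0.8.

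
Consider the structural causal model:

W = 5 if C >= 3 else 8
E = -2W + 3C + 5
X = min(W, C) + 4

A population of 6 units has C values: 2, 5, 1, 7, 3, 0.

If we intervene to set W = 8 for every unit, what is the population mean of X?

Every unit gets W=8 under the intervention. X values become 6, 9, 5, 11, 7, 4; E[X|do(W=8)] = 7.

7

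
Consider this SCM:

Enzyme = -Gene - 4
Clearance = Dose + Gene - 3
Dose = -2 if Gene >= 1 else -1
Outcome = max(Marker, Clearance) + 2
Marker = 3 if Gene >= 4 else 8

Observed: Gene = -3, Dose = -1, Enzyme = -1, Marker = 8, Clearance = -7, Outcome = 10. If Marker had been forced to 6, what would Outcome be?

Under do(Marker=6), the mechanism Marker = 3 if Gene >= 4 else 8 is discarded; Marker is fixed at 6.
Dose = -2 if Gene >= 1 else -1  [with Gene=-3]  = -1
Clearance = Dose + Gene - 3  [with Dose=-1, Gene=-3]  = -7
Outcome = max(Marker, Clearance) + 2  [with Marker=6, Clearance=-7]  = 8

8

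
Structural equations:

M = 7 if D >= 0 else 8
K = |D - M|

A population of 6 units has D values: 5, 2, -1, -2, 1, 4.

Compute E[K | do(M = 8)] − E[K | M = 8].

Under do(M=8), M's equation is replaced by M=8 for every unit. Per-unit K: 3, 6, 9, 10, 7, 4. Mean = 6.5.
Observing M=8 restricts to units where M's equation naturally yields 8: D ∈ {-1, -2}. In that subpopulation K = 9, 10, mean 9.5.
Difference = 6.5 − 9.5 = -3.

-3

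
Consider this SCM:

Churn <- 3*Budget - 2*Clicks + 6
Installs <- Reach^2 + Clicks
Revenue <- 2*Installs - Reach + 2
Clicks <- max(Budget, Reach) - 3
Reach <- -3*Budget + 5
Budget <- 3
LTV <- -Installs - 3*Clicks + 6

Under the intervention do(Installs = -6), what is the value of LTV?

The intervention breaks the incoming arrows to Installs: Installs <- Reach^2 + Clicks no longer applies, and Installs = -6.
Reach = -3*Budget + 5  [with Budget=3]  = -4
Clicks = max(Budget, Reach) - 3  [with Budget=3, Reach=-4]  = 0
LTV = -Installs - 3*Clicks + 6  [with Installs=-6, Clicks=0]  = 12

12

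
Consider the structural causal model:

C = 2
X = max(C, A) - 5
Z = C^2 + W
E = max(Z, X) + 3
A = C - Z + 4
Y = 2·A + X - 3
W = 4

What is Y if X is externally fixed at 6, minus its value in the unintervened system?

Under do(X=6), the mechanism X = max(C, A) - 5 is discarded; X is fixed at 6.
Z = C^2 + W  [with C=2, W=4]  = 8
A = C - Z + 4  [with C=2, Z=8]  = -2
Y = 2·A + X - 3  [with A=-2, X=6]  = -1
Without intervention: Z = C^2 + W  [with C=2, W=4]  = 8; A = C - Z + 4  [with C=2, Z=8]  = -2; X = max(C, A) - 5  [with C=2, A=-2]  = -3; Y = 2·A + X - 3  [with A=-2, X=-3]  = -10.
Change = -1 − (-10) = 9.

9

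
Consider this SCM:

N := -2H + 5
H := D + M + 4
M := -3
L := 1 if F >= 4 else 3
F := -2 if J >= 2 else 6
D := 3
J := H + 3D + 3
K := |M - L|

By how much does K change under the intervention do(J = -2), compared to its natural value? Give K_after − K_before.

do(J=-2) replaces the equation J := H + 3D + 3 with the constant J = -2.
F = -2 if J >= 2 else 6  [with J=-2]  = 6
L = 1 if F >= 4 else 3  [with F=6]  = 1
K = |M - L|  [with M=-3, L=1]  = 4
Without intervention: H = D + M + 4  [with D=3, M=-3]  = 4; J = H + 3D + 3  [with H=4, D=3]  = 16; F = -2 if J >= 2 else 6  [with J=16]  = -2; L = 1 if F >= 4 else 3  [with F=-2]  = 3; K = |M - L|  [with M=-3, L=3]  = 6.
Change = 4 − 6 = -2.

-2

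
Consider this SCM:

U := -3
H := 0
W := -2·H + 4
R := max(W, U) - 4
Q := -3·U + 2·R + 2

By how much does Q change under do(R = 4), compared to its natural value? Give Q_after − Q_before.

Intervening sets R = 4 and removes its equation (R := max(W, U) - 4).
Q = -3·U + 2·R + 2  [with U=-3, R=4]  = 19
Without intervention: W = -2·H + 4  [with H=0]  = 4; R = max(W, U) - 4  [with W=4, U=-3]  = 0; Q = -3·U + 2·R + 2  [with U=-3, R=0]  = 11.
Change = 19 − 11 = 8.

8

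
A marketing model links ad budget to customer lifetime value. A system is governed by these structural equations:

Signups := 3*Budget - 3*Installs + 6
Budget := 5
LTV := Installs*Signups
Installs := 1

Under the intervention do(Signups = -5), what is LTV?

The intervention breaks the incoming arrows to Signups: Signups := 3*Budget - 3*Installs + 6 no longer applies, and Signups = -5.
LTV = Installs*Signups  [with Installs=1, Signups=-5]  = -5

-5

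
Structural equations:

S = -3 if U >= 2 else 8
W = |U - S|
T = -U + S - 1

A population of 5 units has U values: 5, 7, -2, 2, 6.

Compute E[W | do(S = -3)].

6.6

do(S=-3) breaks S's dependence on U. With S=-3 fixed, W across the units is 8, 10, 1, 5, 9, mean 6.6.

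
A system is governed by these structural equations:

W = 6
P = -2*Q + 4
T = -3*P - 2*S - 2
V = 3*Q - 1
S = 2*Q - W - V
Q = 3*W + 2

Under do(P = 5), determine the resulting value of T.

33

The intervention breaks the incoming arrows to P: P = -2*Q + 4 no longer applies, and P = 5.
Q = 3*W + 2  [with W=6]  = 20
V = 3*Q - 1  [with Q=20]  = 59
S = 2*Q - W - V  [with Q=20, W=6, V=59]  = -25
T = -3*P - 2*S - 2  [with P=5, S=-25]  = 33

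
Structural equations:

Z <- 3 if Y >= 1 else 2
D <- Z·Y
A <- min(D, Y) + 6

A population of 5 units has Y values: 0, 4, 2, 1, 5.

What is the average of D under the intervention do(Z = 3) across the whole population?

7.2

do(Z=3) breaks Z's dependence on Y. With Z=3 fixed, D across the units is 0, 12, 6, 3, 15, mean 7.2.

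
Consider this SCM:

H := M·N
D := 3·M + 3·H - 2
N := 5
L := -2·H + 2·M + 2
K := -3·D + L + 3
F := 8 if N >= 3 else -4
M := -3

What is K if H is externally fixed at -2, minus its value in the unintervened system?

-143

The intervention breaks the incoming arrows to H: H := M·N no longer applies, and H = -2.
L = -2·H + 2·M + 2  [with H=-2, M=-3]  = 0
D = 3·M + 3·H - 2  [with M=-3, H=-2]  = -17
K = -3·D + L + 3  [with D=-17, L=0]  = 54
Without intervention: H = M·N  [with M=-3, N=5]  = -15; L = -2·H + 2·M + 2  [with H=-15, M=-3]  = 26; D = 3·M + 3·H - 2  [with M=-3, H=-15]  = -56; K = -3·D + L + 3  [with D=-56, L=26]  = 197.
Change = 54 − 197 = -143.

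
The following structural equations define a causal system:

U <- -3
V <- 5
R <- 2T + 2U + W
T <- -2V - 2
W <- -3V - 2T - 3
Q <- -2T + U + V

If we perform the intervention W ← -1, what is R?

-31

The intervention breaks the incoming arrows to W: W <- -3V - 2T - 3 no longer applies, and W = -1.
T = -2V - 2  [with V=5]  = -12
R = 2T + 2U + W  [with T=-12, U=-3, W=-1]  = -31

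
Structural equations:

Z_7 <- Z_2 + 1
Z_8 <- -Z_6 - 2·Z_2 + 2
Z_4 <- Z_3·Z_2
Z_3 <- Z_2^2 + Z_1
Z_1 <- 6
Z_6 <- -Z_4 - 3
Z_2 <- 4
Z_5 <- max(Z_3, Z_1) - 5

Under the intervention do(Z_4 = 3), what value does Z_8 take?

0

do(Z_4=3) replaces the equation Z_4 <- Z_3·Z_2 with the constant Z_4 = 3.
Z_6 = -Z_4 - 3  [with Z_4=3]  = -6
Z_8 = -Z_6 - 2·Z_2 + 2  [with Z_6=-6, Z_2=4]  = 0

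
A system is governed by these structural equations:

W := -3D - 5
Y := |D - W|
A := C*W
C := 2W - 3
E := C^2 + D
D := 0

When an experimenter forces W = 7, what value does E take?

121

Under do(W=7), the mechanism W := -3D - 5 is discarded; W is fixed at 7.
C = 2W - 3  [with W=7]  = 11
E = C^2 + D  [with C=11, D=0]  = 121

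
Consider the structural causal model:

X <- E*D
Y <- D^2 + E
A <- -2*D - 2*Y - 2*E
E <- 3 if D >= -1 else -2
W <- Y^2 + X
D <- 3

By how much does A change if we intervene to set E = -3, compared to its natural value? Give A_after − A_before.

24

Under do(E=-3), the mechanism E <- 3 if D >= -1 else -2 is discarded; E is fixed at -3.
Y = D^2 + E  [with D=3, E=-3]  = 6
A = -2*D - 2*Y - 2*E  [with D=3, Y=6, E=-3]  = -12
Without intervention: E = 3 if D >= -1 else -2  [with D=3]  = 3; Y = D^2 + E  [with D=3, E=3]  = 12; A = -2*D - 2*Y - 2*E  [with D=3, Y=12, E=3]  = -36.
Change = -12 − (-36) = 24.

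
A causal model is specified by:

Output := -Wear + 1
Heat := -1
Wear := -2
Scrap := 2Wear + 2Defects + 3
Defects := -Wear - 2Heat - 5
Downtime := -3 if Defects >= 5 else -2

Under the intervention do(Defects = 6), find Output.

do(Defects=6) replaces the equation Defects := -Wear - 2Heat - 5 with the constant Defects = 6.
Output is not downstream of the intervention, so its value is determined by the original equations.
Output = -Wear + 1  [with Wear=-2]  = 3

3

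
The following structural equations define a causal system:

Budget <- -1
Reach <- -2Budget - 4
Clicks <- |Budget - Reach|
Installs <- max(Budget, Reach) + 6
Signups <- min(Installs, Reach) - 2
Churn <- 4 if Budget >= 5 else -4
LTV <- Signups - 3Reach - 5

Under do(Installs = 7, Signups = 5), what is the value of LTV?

6

Under do(Installs = 7, Signups = 5), each intervened variable's structural equation is replaced by its fixed value.
Reach = -2Budget - 4  [with Budget=-1]  = -2
LTV = Signups - 3Reach - 5  [with Signups=5, Reach=-2]  = 6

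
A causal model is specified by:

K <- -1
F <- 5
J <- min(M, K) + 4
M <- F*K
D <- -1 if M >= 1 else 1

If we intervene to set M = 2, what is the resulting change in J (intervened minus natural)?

do(M=2) replaces the equation M <- F*K with the constant M = 2.
J = min(M, K) + 4  [with M=2, K=-1]  = 3
Without intervention: M = F*K  [with F=5, K=-1]  = -5; J = min(M, K) + 4  [with M=-5, K=-1]  = -1.
Change = 3 − (-1) = 4.

4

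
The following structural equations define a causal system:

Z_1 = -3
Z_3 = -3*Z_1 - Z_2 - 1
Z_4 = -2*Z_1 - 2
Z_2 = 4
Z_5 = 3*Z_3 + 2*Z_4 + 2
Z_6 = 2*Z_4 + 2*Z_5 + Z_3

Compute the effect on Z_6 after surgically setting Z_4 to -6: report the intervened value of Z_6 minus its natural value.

Under do(Z_4=-6), the mechanism Z_4 = -2*Z_1 - 2 is discarded; Z_4 is fixed at -6.
Z_3 = -3*Z_1 - Z_2 - 1  [with Z_1=-3, Z_2=4]  = 4
Z_5 = 3*Z_3 + 2*Z_4 + 2  [with Z_3=4, Z_4=-6]  = 2
Z_6 = 2*Z_4 + 2*Z_5 + Z_3  [with Z_4=-6, Z_5=2, Z_3=4]  = -4
Without intervention: Z_3 = -3*Z_1 - Z_2 - 1  [with Z_1=-3, Z_2=4]  = 4; Z_4 = -2*Z_1 - 2  [with Z_1=-3]  = 4; Z_5 = 3*Z_3 + 2*Z_4 + 2  [with Z_3=4, Z_4=4]  = 22; Z_6 = 2*Z_4 + 2*Z_5 + Z_3  [with Z_4=4, Z_5=22, Z_3=4]  = 56.
Change = -4 − 56 = -60.

-60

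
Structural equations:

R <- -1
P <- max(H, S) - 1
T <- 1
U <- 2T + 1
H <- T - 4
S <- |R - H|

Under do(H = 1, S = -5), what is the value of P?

Setting H = 1, S = -5 by intervention discards those variables' equations.
P = max(H, S) - 1  [with H=1, S=-5]  = 0

0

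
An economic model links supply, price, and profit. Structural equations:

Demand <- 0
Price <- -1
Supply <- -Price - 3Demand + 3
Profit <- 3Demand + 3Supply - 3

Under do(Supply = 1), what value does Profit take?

The intervention breaks the incoming arrows to Supply: Supply <- -Price - 3Demand + 3 no longer applies, and Supply = 1.
Profit = 3Demand + 3Supply - 3  [with Demand=0, Supply=1]  = 0

0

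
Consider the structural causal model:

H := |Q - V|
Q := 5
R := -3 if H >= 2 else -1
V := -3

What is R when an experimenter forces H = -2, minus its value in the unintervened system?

The intervention breaks the incoming arrows to H: H := |Q - V| no longer applies, and H = -2.
R = -3 if H >= 2 else -1  [with H=-2]  = -1
Without intervention: H = |Q - V|  [with Q=5, V=-3]  = 8; R = -3 if H >= 2 else -1  [with H=8]  = -3.
Change = -1 − (-3) = 2.

2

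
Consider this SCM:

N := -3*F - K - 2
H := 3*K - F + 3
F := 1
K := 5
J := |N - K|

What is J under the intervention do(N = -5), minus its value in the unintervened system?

do(N=-5) replaces the equation N := -3*F - K - 2 with the constant N = -5.
J = |N - K|  [with N=-5, K=5]  = 10
Without intervention: N = -3*F - K - 2  [with F=1, K=5]  = -10; J = |N - K|  [with N=-10, K=5]  = 15.
Change = 10 − 15 = -5.

-5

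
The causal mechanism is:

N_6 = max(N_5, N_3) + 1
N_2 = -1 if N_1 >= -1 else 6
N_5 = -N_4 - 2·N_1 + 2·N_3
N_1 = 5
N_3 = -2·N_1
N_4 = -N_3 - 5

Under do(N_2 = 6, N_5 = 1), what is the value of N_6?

2

Setting N_2 = 6, N_5 = 1 by intervention discards those variables' equations.
N_3 = -2·N_1  [with N_1=5]  = -10
N_6 = max(N_5, N_3) + 1  [with N_5=1, N_3=-10]  = 2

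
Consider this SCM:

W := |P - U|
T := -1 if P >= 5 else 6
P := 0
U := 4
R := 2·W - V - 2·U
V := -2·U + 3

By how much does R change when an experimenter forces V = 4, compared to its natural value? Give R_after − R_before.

-9

Under do(V=4), the mechanism V := -2·U + 3 is discarded; V is fixed at 4.
W = |P - U|  [with P=0, U=4]  = 4
R = 2·W - V - 2·U  [with W=4, V=4, U=4]  = -4
Without intervention: W = |P - U|  [with P=0, U=4]  = 4; V = -2·U + 3  [with U=4]  = -5; R = 2·W - V - 2·U  [with W=4, V=-5, U=4]  = 5.
Change = -4 − 5 = -9.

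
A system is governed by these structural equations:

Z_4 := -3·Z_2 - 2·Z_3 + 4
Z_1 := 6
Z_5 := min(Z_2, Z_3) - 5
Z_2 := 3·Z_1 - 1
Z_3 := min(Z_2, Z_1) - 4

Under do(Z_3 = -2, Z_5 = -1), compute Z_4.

The joint intervention fixes Z_3 = -2, Z_5 = -1, removing each variable's own equation.
Z_2 = 3·Z_1 - 1  [with Z_1=6]  = 17
Z_4 = -3·Z_2 - 2·Z_3 + 4  [with Z_2=17, Z_3=-2]  = -43

-43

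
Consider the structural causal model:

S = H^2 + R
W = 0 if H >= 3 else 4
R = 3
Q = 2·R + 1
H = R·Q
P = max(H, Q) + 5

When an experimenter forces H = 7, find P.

12

The intervention breaks the incoming arrows to H: H = R·Q no longer applies, and H = 7.
Q = 2·R + 1  [with R=3]  = 7
P = max(H, Q) + 5  [with H=7, Q=7]  = 12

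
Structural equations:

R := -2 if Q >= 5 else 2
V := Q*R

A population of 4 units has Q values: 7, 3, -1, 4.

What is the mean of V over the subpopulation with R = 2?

E[V|R=2] averages over only the 3 units with R=2 (Q = 3, -1, 4): V = 6, -2, 8, mean 4.

4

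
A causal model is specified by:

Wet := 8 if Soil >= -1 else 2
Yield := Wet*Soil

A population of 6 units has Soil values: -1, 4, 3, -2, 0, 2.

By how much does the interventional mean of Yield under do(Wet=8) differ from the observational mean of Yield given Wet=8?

do(Wet=8) breaks Wet's dependence on Soil. With Wet=8 fixed, Yield across the units is -8, 32, 24, -16, 0, 16, mean 8.
Observing Wet=8 restricts to units where Wet's equation naturally yields 8: Soil ∈ {-1, 4, 3, 0, 2}. In that subpopulation Yield = -8, 32, 24, 0, 16, mean 12.8.
Difference = 8 − 12.8 = -4.8.

-4.8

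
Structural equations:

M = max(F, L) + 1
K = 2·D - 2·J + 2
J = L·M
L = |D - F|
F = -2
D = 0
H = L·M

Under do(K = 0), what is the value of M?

3

Under do(K=0), the mechanism K = 2·D - 2·J + 2 is discarded; K is fixed at 0.
Since M is not a descendant of the intervened variable, it is unaffected.
L = |D - F|  [with D=0, F=-2]  = 2
M = max(F, L) + 1  [with F=-2, L=2]  = 3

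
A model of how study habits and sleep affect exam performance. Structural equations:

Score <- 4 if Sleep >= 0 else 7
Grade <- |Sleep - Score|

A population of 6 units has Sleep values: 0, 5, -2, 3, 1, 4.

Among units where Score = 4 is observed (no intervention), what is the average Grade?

E[Grade|Score=4] averages over only the 5 units with Score=4 (Sleep = 0, 5, 3, 1, 4): Grade = 4, 1, 1, 3, 0, mean 1.8.

1.8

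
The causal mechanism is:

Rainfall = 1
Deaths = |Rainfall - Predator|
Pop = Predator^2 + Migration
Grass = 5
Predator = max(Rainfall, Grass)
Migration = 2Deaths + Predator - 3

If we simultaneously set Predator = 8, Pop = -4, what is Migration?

The joint intervention fixes Predator = 8, Pop = -4, removing each variable's own equation.
Deaths = |Rainfall - Predator|  [with Rainfall=1, Predator=8]  = 7
Migration = 2Deaths + Predator - 3  [with Deaths=7, Predator=8]  = 19

19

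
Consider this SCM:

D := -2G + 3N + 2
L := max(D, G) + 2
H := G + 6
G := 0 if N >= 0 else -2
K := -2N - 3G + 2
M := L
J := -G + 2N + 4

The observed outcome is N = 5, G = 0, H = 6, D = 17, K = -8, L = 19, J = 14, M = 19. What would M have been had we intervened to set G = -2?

do(G=-2) replaces the equation G := 0 if N >= 0 else -2 with the constant G = -2.
D = -2G + 3N + 2  [with G=-2, N=5]  = 21
L = max(D, G) + 2  [with D=21, G=-2]  = 23
M = L  [with L=23]  = 23

23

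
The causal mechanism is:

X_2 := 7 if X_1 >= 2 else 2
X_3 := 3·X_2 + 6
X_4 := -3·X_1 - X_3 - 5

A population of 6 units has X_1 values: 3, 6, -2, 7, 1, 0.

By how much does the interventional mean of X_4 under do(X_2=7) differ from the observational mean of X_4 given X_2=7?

The intervention sets X_2=7 in all 6 units regardless of X_1. Recomputing X_4 per unit gives -41, -50, -26, -53, -35, -32; average -39.5.
Conditioning on X_2=7 selects the 3 unit(s) with X_1 ∈ {3, 6, 7}. Their X_4 values: -41, -50, -53. Mean = -48.
Difference = -39.5 − (-48) = 8.5.

8.5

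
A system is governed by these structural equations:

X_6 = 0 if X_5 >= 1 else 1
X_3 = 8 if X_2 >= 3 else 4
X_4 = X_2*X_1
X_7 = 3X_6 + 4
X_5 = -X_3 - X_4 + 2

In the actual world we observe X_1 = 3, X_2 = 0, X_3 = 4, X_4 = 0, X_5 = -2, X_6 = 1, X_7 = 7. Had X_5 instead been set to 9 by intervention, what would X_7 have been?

Under do(X_5=9), the mechanism X_5 = -X_3 - X_4 + 2 is discarded; X_5 is fixed at 9.
X_6 = 0 if X_5 >= 1 else 1  [with X_5=9]  = 0
X_7 = 3X_6 + 4  [with X_6=0]  = 4

4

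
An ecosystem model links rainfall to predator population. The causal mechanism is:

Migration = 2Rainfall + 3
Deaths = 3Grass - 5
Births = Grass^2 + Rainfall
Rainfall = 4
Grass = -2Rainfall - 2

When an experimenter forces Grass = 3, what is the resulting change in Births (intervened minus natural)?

The intervention breaks the incoming arrows to Grass: Grass = -2Rainfall - 2 no longer applies, and Grass = 3.
Births = Grass^2 + Rainfall  [with Grass=3, Rainfall=4]  = 13
Without intervention: Grass = -2Rainfall - 2  [with Rainfall=4]  = -10; Births = Grass^2 + Rainfall  [with Grass=-10, Rainfall=4]  = 104.
Change = 13 − 104 = -91.

-91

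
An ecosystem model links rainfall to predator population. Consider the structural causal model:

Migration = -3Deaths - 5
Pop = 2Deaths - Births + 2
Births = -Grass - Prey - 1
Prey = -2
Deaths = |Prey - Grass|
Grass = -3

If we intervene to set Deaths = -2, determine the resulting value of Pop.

-6

Under do(Deaths=-2), the mechanism Deaths = |Prey - Grass| is discarded; Deaths is fixed at -2.
Births = -Grass - Prey - 1  [with Grass=-3, Prey=-2]  = 4
Pop = 2Deaths - Births + 2  [with Deaths=-2, Births=4]  = -6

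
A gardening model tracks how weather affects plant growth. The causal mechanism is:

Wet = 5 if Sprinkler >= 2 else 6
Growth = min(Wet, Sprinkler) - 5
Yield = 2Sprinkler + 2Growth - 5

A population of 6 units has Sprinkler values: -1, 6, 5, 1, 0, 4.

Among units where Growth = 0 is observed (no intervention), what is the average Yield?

6

Observing Growth=0 restricts to units where Growth's equation naturally yields 0: Sprinkler ∈ {6, 5}. In that subpopulation Yield = 7, 5, mean 6.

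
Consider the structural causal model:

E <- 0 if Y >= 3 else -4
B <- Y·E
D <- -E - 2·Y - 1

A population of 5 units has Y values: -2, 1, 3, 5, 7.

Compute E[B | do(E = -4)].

do(E=-4) breaks E's dependence on Y. With E=-4 fixed, B across the units is 8, -4, -12, -20, -28, mean -11.2.

-11.2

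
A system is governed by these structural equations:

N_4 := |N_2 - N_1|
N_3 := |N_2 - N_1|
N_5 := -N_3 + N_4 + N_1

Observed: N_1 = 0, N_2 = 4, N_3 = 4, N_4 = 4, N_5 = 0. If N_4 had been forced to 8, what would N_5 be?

4

Intervening sets N_4 = 8 and removes its equation (N_4 := |N_2 - N_1|).
N_3 = |N_2 - N_1|  [with N_2=4, N_1=0]  = 4
N_5 = -N_3 + N_4 + N_1  [with N_3=4, N_4=8, N_1=0]  = 4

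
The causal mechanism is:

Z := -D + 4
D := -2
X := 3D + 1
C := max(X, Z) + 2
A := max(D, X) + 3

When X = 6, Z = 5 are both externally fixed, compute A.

Setting X = 6, Z = 5 by intervention discards those variables' equations.
A = max(D, X) + 3  [with D=-2, X=6]  = 9

9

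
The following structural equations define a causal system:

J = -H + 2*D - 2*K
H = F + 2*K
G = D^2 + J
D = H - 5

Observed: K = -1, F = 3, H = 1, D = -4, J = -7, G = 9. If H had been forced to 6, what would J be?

do(H=6) replaces the equation H = F + 2*K with the constant H = 6.
D = H - 5  [with H=6]  = 1
J = -H + 2*D - 2*K  [with H=6, D=1, K=-1]  = -2

-2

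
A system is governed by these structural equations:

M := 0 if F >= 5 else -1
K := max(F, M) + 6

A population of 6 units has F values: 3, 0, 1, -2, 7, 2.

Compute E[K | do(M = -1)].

8

The intervention sets M=-1 in all 6 units regardless of F. Recomputing K per unit gives 9, 6, 7, 5, 13, 8; average 8.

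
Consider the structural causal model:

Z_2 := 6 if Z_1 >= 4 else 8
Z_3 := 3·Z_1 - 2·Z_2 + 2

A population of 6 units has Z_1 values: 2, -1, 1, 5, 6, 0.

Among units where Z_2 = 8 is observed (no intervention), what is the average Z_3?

Conditioning on Z_2=8 selects the 4 unit(s) with Z_1 ∈ {2, -1, 1, 0}. Their Z_3 values: -8, -17, -11, -14. Mean = -12.5.

-12.5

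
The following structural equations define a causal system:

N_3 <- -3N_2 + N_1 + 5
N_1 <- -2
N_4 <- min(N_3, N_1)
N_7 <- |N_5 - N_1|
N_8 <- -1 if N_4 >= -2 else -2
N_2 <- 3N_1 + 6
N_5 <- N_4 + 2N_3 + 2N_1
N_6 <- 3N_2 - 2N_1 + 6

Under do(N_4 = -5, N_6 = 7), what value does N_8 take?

Under do(N_4 = -5, N_6 = 7), each intervened variable's structural equation is replaced by its fixed value.
N_8 = -1 if N_4 >= -2 else -2  [with N_4=-5]  = -2

-2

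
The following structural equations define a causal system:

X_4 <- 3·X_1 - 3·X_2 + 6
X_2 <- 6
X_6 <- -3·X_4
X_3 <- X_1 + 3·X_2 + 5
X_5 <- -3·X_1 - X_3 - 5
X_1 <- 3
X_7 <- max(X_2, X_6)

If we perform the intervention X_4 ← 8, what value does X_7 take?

The intervention breaks the incoming arrows to X_4: X_4 <- 3·X_1 - 3·X_2 + 6 no longer applies, and X_4 = 8.
X_6 = -3·X_4  [with X_4=8]  = -24
X_7 = max(X_2, X_6)  [with X_2=6, X_6=-24]  = 6

6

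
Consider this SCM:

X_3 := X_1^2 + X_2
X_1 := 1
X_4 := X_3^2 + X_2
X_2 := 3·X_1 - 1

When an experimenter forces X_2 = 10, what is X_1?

1

Under do(X_2=10), the mechanism X_2 := 3·X_1 - 1 is discarded; X_2 is fixed at 10.
X_1 is not downstream of the intervention, so its value is determined by the original equations.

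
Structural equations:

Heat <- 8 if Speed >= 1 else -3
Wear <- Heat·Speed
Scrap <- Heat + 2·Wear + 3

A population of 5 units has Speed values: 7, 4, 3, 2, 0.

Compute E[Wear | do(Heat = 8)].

Every unit gets Heat=8 under the intervention. Wear values become 56, 32, 24, 16, 0; E[Wear|do(Heat=8)] = 25.6.

25.6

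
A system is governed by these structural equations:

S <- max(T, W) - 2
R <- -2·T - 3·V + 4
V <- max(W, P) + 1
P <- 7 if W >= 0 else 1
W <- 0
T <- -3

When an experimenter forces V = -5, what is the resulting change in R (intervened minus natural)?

Intervening sets V = -5 and removes its equation (V <- max(W, P) + 1).
R = -2·T - 3·V + 4  [with T=-3, V=-5]  = 25
Without intervention: P = 7 if W >= 0 else 1  [with W=0]  = 7; V = max(W, P) + 1  [with W=0, P=7]  = 8; R = -2·T - 3·V + 4  [with T=-3, V=8]  = -14.
Change = 25 − (-14) = 39.

39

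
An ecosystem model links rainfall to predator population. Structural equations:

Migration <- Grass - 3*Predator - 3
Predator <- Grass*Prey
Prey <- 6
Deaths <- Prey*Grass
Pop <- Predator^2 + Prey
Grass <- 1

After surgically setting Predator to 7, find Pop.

The intervention breaks the incoming arrows to Predator: Predator <- Grass*Prey no longer applies, and Predator = 7.
Pop = Predator^2 + Prey  [with Predator=7, Prey=6]  = 55

55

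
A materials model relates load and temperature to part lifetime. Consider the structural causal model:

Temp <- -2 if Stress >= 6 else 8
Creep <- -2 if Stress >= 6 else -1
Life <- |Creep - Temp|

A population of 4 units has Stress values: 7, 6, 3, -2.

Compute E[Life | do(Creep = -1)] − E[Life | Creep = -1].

-4

do(Creep=-1) breaks Creep's dependence on Stress. With Creep=-1 fixed, Life across the units is 1, 1, 9, 9, mean 5.
E[Life|Creep=-1] averages over only the 2 units with Creep=-1 (Stress = 3, -2): Life = 9, 9, mean 9.
Difference = 5 − 9 = -4.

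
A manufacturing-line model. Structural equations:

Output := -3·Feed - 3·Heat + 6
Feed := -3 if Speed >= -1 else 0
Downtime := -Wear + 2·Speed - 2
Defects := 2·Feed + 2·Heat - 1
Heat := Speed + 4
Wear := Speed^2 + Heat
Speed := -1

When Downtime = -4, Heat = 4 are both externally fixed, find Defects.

1

Under do(Downtime = -4, Heat = 4), each intervened variable's structural equation is replaced by its fixed value.
Feed = -3 if Speed >= -1 else 0  [with Speed=-1]  = -3
Defects = 2·Feed + 2·Heat - 1  [with Feed=-3, Heat=4]  = 1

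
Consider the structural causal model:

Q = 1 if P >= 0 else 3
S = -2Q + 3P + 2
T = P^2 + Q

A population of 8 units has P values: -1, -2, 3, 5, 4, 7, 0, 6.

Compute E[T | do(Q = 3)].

20.5

Every unit gets Q=3 under the intervention. T values become 4, 7, 12, 28, 19, 52, 3, 39; E[T|do(Q=3)] = 20.5.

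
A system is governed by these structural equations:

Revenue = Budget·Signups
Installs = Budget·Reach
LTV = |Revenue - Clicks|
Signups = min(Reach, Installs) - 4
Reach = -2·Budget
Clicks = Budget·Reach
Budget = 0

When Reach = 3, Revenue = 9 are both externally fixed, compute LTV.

Setting Reach = 3, Revenue = 9 by intervention discards those variables' equations.
Clicks = Budget·Reach  [with Budget=0, Reach=3]  = 0
LTV = |Revenue - Clicks|  [with Revenue=9, Clicks=0]  = 9

9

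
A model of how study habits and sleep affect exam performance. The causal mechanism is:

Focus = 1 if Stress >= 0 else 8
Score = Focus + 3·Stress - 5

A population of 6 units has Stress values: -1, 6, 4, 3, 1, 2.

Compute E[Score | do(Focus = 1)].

Every unit gets Focus=1 under the intervention. Score values become -7, 14, 8, 5, -1, 2; E[Score|do(Focus=1)] = 3.5.

3.5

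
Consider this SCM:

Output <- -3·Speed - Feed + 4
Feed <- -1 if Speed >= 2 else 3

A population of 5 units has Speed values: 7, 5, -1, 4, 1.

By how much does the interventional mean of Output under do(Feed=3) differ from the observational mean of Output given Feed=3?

-9.6

do(Feed=3) breaks Feed's dependence on Speed. With Feed=3 fixed, Output across the units is -20, -14, 4, -11, -2, mean -8.6.
Conditioning on Feed=3 selects the 2 unit(s) with Speed ∈ {-1, 1}. Their Output values: 4, -2. Mean = 1.
Difference = -8.6 − 1 = -9.6.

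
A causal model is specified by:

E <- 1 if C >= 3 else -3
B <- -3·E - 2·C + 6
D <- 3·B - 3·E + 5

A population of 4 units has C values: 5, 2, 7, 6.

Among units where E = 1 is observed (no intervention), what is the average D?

-25

Observing E=1 restricts to units where E's equation naturally yields 1: C ∈ {5, 7, 6}. In that subpopulation D = -19, -31, -25, mean -25.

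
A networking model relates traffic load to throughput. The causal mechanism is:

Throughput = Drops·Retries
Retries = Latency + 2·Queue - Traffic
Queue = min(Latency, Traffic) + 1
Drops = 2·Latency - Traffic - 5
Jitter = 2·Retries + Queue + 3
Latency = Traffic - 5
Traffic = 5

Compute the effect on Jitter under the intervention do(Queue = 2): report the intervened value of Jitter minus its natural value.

The intervention breaks the incoming arrows to Queue: Queue = min(Latency, Traffic) + 1 no longer applies, and Queue = 2.
Latency = Traffic - 5  [with Traffic=5]  = 0
Retries = Latency + 2·Queue - Traffic  [with Latency=0, Queue=2, Traffic=5]  = -1
Jitter = 2·Retries + Queue + 3  [with Retries=-1, Queue=2]  = 3
Without intervention: Latency = Traffic - 5  [with Traffic=5]  = 0; Queue = min(Latency, Traffic) + 1  [with Latency=0, Traffic=5]  = 1; Retries = Latency + 2·Queue - Traffic  [with Latency=0, Queue=1, Traffic=5]  = -3; Jitter = 2·Retries + Queue + 3  [with Retries=-3, Queue=1]  = -2.
Change = 3 − (-2) = 5.

5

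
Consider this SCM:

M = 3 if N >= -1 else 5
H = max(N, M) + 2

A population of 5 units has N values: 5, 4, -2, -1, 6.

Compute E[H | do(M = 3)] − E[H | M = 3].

-0.3

Under do(M=3), M's equation is replaced by M=3 for every unit. Per-unit H: 7, 6, 5, 5, 8. Mean = 6.2.
Observing M=3 restricts to units where M's equation naturally yields 3: N ∈ {5, 4, -1, 6}. In that subpopulation H = 7, 6, 5, 8, mean 6.5.
Difference = 6.2 − 6.5 = -0.3.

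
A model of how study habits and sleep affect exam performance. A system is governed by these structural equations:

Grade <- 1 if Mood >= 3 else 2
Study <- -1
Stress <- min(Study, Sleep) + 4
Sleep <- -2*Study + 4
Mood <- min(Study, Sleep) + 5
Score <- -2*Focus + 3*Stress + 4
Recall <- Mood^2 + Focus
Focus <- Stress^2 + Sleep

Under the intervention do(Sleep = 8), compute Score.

-21

do(Sleep=8) replaces the equation Sleep <- -2*Study + 4 with the constant Sleep = 8.
Stress = min(Study, Sleep) + 4  [with Study=-1, Sleep=8]  = 3
Focus = Stress^2 + Sleep  [with Stress=3, Sleep=8]  = 17
Score = -2*Focus + 3*Stress + 4  [with Focus=17, Stress=3]  = -21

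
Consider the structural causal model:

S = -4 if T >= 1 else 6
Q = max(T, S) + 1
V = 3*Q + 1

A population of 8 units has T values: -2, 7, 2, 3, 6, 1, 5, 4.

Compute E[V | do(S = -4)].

13.75

Every unit gets S=-4 under the intervention. V values become -2, 25, 10, 13, 22, 7, 19, 16; E[V|do(S=-4)] = 13.75.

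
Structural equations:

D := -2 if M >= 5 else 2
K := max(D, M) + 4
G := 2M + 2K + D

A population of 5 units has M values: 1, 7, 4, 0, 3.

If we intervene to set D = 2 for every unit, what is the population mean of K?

Every unit gets D=2 under the intervention. K values become 6, 11, 8, 6, 7; E[K|do(D=2)] = 7.6.

7.6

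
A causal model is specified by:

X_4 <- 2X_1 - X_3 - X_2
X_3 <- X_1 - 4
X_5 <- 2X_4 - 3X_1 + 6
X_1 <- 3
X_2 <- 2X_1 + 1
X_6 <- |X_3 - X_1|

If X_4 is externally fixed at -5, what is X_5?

-13

Intervening sets X_4 = -5 and removes its equation (X_4 <- 2X_1 - X_3 - X_2).
X_5 = 2X_4 - 3X_1 + 6  [with X_4=-5, X_1=3]  = -13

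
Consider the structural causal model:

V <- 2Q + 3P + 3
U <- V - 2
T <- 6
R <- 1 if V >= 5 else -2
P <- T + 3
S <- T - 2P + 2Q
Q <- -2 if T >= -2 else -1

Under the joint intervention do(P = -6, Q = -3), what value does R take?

The joint intervention fixes P = -6, Q = -3, removing each variable's own equation.
V = 2Q + 3P + 3  [with Q=-3, P=-6]  = -21
R = 1 if V >= 5 else -2  [with V=-21]  = -2

-2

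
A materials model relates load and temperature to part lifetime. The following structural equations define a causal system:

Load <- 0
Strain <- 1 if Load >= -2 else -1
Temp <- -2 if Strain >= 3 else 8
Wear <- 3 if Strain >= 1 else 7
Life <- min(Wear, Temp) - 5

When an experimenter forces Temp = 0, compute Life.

do(Temp=0) replaces the equation Temp <- -2 if Strain >= 3 else 8 with the constant Temp = 0.
Strain = 1 if Load >= -2 else -1  [with Load=0]  = 1
Wear = 3 if Strain >= 1 else 7  [with Strain=1]  = 3
Life = min(Wear, Temp) - 5  [with Wear=3, Temp=0]  = -5

-5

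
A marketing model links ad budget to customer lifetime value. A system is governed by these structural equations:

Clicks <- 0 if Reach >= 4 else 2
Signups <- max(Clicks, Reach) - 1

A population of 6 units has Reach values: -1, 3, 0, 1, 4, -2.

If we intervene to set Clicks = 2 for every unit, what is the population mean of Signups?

Every unit gets Clicks=2 under the intervention. Signups values become 1, 2, 1, 1, 3, 1; E[Signups|do(Clicks=2)] = 1.5.

1.5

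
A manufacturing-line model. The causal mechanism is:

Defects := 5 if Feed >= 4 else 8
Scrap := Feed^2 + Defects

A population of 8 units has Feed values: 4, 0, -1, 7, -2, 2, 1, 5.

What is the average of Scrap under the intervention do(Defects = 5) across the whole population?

17.5

Every unit gets Defects=5 under the intervention. Scrap values become 21, 5, 6, 54, 9, 9, 6, 30; E[Scrap|do(Defects=5)] = 17.5.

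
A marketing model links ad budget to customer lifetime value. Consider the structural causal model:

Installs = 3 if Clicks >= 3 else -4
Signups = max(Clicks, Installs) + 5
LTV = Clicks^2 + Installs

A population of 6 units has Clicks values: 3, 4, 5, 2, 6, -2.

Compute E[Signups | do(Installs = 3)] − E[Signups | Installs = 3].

The intervention sets Installs=3 in all 6 units regardless of Clicks. Recomputing Signups per unit gives 8, 9, 10, 8, 11, 8; average 9.
Observing Installs=3 restricts to units where Installs's equation naturally yields 3: Clicks ∈ {3, 4, 5, 6}. In that subpopulation Signups = 8, 9, 10, 11, mean 9.5.
Difference = 9 − 9.5 = -0.5.

-0.5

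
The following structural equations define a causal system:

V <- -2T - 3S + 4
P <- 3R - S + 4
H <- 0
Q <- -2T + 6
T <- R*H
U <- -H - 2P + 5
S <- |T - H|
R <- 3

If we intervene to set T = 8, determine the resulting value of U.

The intervention breaks the incoming arrows to T: T <- R*H no longer applies, and T = 8.
S = |T - H|  [with T=8, H=0]  = 8
P = 3R - S + 4  [with R=3, S=8]  = 5
U = -H - 2P + 5  [with H=0, P=5]  = -5

-5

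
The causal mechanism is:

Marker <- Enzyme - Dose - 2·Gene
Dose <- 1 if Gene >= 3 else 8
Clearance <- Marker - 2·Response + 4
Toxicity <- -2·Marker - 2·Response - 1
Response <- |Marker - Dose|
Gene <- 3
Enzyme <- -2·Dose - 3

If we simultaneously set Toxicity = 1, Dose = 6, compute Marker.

Under do(Toxicity = 1, Dose = 6), each intervened variable's structural equation is replaced by its fixed value.
Enzyme = -2·Dose - 3  [with Dose=6]  = -15
Marker = Enzyme - Dose - 2·Gene  [with Enzyme=-15, Dose=6, Gene=3]  = -27

-27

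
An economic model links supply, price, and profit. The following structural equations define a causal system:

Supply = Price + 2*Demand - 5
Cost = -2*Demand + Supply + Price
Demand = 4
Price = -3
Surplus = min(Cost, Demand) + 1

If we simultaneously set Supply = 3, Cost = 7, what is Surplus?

5

Setting Supply = 3, Cost = 7 by intervention discards those variables' equations.
Surplus = min(Cost, Demand) + 1  [with Cost=7, Demand=4]  = 5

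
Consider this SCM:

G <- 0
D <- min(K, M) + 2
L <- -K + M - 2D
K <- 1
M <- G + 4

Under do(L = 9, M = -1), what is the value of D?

1

Under do(L = 9, M = -1), each intervened variable's structural equation is replaced by its fixed value.
D = min(K, M) + 2  [with K=1, M=-1]  = 1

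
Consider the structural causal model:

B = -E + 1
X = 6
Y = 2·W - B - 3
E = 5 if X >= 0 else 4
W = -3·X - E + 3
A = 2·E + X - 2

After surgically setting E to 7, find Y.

Under do(E=7), the mechanism E = 5 if X >= 0 else 4 is discarded; E is fixed at 7.
B = -E + 1  [with E=7]  = -6
W = -3·X - E + 3  [with X=6, E=7]  = -22
Y = 2·W - B - 3  [with W=-22, B=-6]  = -41

-41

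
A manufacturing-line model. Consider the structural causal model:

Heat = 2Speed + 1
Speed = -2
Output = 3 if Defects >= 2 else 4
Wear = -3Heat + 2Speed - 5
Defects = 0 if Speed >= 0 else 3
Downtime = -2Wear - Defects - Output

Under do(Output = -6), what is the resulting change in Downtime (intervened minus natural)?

9

The intervention breaks the incoming arrows to Output: Output = 3 if Defects >= 2 else 4 no longer applies, and Output = -6.
Heat = 2Speed + 1  [with Speed=-2]  = -3
Wear = -3Heat + 2Speed - 5  [with Heat=-3, Speed=-2]  = 0
Defects = 0 if Speed >= 0 else 3  [with Speed=-2]  = 3
Downtime = -2Wear - Defects - Output  [with Wear=0, Defects=3, Output=-6]  = 3
Without intervention: Heat = 2Speed + 1  [with Speed=-2]  = -3; Wear = -3Heat + 2Speed - 5  [with Heat=-3, Speed=-2]  = 0; Defects = 0 if Speed >= 0 else 3  [with Speed=-2]  = 3; Output = 3 if Defects >= 2 else 4  [with Defects=3]  = 3; Downtime = -2Wear - Defects - Output  [with Wear=0, Defects=3, Output=3]  = -6.
Change = 3 − (-6) = 9.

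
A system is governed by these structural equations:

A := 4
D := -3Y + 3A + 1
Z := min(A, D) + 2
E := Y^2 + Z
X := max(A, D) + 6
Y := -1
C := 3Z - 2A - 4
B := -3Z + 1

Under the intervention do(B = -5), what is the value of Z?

do(B=-5) replaces the equation B := -3Z + 1 with the constant B = -5.
No directed path runs from B to Z, so Z keeps its natural value.
D = -3Y + 3A + 1  [with Y=-1, A=4]  = 16
Z = min(A, D) + 2  [with A=4, D=16]  = 6

6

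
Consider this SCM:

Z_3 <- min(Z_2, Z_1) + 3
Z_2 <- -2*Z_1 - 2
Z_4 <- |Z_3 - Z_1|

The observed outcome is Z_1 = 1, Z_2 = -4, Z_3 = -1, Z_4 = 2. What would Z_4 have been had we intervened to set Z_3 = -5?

The intervention breaks the incoming arrows to Z_3: Z_3 <- min(Z_2, Z_1) + 3 no longer applies, and Z_3 = -5.
Z_4 = |Z_3 - Z_1|  [with Z_3=-5, Z_1=1]  = 6

6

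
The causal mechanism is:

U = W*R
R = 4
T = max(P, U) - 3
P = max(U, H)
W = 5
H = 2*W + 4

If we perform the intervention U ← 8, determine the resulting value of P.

do(U=8) replaces the equation U = W*R with the constant U = 8.
H = 2*W + 4  [with W=5]  = 14
P = max(U, H)  [with U=8, H=14]  = 14

14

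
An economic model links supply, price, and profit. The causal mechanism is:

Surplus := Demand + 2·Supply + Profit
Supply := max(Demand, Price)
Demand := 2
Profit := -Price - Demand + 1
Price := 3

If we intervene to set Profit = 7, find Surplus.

15

Intervening sets Profit = 7 and removes its equation (Profit := -Price - Demand + 1).
Supply = max(Demand, Price)  [with Demand=2, Price=3]  = 3
Surplus = Demand + 2·Supply + Profit  [with Demand=2, Supply=3, Profit=7]  = 15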